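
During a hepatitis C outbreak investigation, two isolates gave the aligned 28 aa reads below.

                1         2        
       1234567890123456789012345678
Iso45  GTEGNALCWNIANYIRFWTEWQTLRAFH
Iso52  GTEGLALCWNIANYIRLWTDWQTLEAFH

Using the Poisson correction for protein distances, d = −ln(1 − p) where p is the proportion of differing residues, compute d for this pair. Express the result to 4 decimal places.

0.1542

Mismatches occur at site 5 (N→L), site 17 (F→L), site 20 (E→D), site 25 (R→E).
p = 4/28 = 0.142857.
d = −ln(1 − 0.142857) = −ln(0.857143) = 0.1542.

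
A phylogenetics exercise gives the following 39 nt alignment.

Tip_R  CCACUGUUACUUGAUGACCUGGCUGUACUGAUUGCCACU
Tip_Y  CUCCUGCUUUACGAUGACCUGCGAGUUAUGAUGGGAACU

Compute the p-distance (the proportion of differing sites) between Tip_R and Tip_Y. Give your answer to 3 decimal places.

0.385

Differing sites — 2:C/U; 3:A/C; 7:U/C; 9:A/U; 10:C/U; 11:U/A; 12:U/C; 22:G/C; 23:C/G; 24:U/A; 27:A/U; 28:C/A; 33:U/G; 35:C/G; 36:C/A.
There are 15 differences over 39 sites, so p = 15/39 = 0.385.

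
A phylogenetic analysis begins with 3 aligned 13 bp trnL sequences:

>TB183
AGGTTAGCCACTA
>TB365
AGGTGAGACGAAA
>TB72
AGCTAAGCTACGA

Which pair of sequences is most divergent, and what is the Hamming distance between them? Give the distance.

Pairwise Hamming distances:
  TB183 vs TB365: 5
  TB183 vs TB72: 4
  TB365 vs TB72: 7
The largest is 7, between TB365 and TB72.

7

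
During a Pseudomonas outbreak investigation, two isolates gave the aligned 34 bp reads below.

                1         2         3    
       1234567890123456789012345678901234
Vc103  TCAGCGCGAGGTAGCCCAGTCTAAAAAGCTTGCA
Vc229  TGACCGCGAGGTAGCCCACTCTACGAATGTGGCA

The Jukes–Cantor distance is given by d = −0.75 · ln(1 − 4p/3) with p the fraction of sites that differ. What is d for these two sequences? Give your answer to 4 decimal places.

0.2824

The sequences differ at positions 2 (C/G), 4 (G/C), 19 (G/C), 24 (A/C), 25 (A/G), 28 (G/T), 29 (C/G), 31 (T/G).
p = 8/34 = 0.235294.
d = −0.75 · ln(1 − (4/3)·0.235294) = −0.75 · ln(0.686275) = −0.75 · (-0.376477) = 0.2824.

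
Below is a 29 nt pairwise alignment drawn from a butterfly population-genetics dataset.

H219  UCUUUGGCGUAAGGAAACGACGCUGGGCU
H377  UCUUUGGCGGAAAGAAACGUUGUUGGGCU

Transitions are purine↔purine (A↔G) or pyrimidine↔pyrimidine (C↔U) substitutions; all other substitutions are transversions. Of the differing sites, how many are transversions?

2

The sequences differ at positions 10 (U/G, transversion), 13 (G/A, transition), 20 (A/U, transversion), 21 (C/U, transition), 23 (C/U, transition).
Of the 5 differences, 3 transitions and 2 transversions, so the answer is 2.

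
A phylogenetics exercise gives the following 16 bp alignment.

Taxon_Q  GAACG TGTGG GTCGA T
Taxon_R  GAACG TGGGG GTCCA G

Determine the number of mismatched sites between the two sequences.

The sequences differ at positions 8 (T/G), 14 (G/C), 16 (T/G).
That gives 3 mismatches out of 16 aligned sites, so the Hamming distance is 3.

3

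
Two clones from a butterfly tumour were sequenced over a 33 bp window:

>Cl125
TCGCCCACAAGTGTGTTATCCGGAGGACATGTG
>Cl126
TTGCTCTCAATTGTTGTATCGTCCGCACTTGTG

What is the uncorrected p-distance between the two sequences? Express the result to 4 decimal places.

The sequences differ at positions 2 (C/T), 5 (C/T), 7 (A/T), 11 (G/T), 15 (G/T), 16 (T/G), 21 (C/G), 22 (G/T), 23 (G/C), 24 (A/C), 26 (G/C), 29 (A/T).
There are 12 differences over 33 sites, so p = 12/33 = 0.3636.

0.3636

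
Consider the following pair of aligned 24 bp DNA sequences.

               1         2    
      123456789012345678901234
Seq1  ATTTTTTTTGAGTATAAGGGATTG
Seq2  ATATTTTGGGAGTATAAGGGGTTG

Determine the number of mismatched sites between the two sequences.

Differing sites — 3:T/A; 8:T/G; 9:T/G; 21:A/G.
That gives 4 mismatches out of 24 aligned sites, so the Hamming distance is 4.

4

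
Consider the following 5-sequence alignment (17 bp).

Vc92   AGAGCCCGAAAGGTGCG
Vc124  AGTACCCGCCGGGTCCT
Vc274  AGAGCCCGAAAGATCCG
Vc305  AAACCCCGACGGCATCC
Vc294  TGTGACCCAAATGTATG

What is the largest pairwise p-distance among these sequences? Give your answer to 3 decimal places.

0.824

Pairwise Hamming distances:
  Vc92 vs Vc124: 7
  Vc92 vs Vc274: 2
  Vc92 vs Vc305: 8
  Vc92 vs Vc294: 7
  Vc124 vs Vc274: 7
  Vc124 vs Vc305: 8
  Vc124 vs Vc294: 11
  Vc274 vs Vc305: 8
  Vc274 vs Vc294: 8
  Vc305 vs Vc294: 14
The largest is 14 mismatches, between Vc305 and Vc294; p = 14/17 = 0.824.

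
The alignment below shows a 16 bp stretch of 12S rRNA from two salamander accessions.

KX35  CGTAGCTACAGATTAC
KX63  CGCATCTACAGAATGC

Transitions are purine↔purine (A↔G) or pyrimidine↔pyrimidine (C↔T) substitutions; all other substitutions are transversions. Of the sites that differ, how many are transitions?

2

Differing sites — 3:T/C (Ti); 5:G/T (Tv); 13:T/A (Tv); 15:A/G (Ti).
Of the 4 differences, 2 transitions and 2 transversions, so the answer is 2.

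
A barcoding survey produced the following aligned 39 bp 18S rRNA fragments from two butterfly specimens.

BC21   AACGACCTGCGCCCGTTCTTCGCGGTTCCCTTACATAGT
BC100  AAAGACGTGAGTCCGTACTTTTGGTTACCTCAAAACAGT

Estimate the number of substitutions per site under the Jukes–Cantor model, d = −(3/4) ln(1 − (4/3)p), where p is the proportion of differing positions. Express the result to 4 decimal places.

Mismatches occur at site 3 (C/A), site 7 (C/G), site 10 (C/A), site 12 (C/T), site 17 (T/A), site 21 (C/T), site 22 (G/T), site 23 (C/G), site 25 (G/T), site 27 (T/A), site 30 (C/T), site 31 (T/C), site 32 (T/A), site 34 (C/A), site 36 (T/C).
p = 15/39 = 0.384615.
d = −0.75 · ln(1 − (4/3)·0.384615) = −0.75 · ln(0.487180) = −0.75 · (-0.719122) = 0.5393.

0.5393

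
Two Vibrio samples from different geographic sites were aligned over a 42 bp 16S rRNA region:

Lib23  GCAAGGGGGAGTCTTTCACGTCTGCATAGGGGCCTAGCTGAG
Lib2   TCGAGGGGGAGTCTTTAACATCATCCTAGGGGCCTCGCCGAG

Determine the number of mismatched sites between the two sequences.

9

Mismatches occur at site 1 (G↔T), site 3 (A↔G), site 17 (C↔A), site 20 (G↔A), site 23 (T↔A), site 24 (G↔T), site 26 (A↔C), site 36 (A↔C), site 39 (T↔C).
That gives 9 mismatches out of 42 aligned sites, so the Hamming distance is 9.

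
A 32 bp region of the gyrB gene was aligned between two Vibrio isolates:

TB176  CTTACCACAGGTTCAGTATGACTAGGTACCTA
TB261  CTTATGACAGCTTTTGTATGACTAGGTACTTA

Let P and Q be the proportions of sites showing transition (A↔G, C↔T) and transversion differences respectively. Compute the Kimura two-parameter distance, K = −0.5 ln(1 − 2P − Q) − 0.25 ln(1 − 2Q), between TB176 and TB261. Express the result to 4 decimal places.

0.2170

Differing sites — 5:C/T (Ti); 6:C/G (Tv); 11:G/C (Tv); 14:C/T (Ti); 15:A/T (Tv); 30:C/T (Ti).
Of the 6 differences, 3 transitions and 3 transversions over 32 sites: P = 3/32 = 0.093750, Q = 3/32 = 0.093750.
d = −0.5·ln(0.718750) − 0.25·ln(0.812500) = −0.5·(-0.330242) − 0.25·(-0.207639) = 0.2170.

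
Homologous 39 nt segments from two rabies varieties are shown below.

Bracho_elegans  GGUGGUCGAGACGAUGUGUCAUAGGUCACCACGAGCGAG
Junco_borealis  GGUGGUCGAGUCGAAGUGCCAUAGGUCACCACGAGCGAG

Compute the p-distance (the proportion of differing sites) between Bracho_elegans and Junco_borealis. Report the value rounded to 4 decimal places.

0.0769

Differing sites — 11:A/U; 15:U/A; 19:U/C.
There are 3 differences over 39 sites, so p = 3/39 = 0.0769.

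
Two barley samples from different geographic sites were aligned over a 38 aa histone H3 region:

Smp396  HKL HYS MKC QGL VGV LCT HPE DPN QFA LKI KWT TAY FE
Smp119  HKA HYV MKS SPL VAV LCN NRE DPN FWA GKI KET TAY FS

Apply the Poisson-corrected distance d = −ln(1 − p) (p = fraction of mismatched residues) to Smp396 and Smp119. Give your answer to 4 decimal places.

The sequences differ at positions 3 (L/A), 6 (S/V), 9 (C/S), 10 (Q/S), 11 (G/P), 14 (G/A), 18 (T/N), 19 (H/N), 20 (P/R), 25 (Q/F), 26 (F/W), 28 (L/G), 32 (W/E), 38 (E/S).
p = 14/38 = 0.368421.
d = −ln(1 − 0.368421) = −ln(0.631579) = 0.4595.

0.4595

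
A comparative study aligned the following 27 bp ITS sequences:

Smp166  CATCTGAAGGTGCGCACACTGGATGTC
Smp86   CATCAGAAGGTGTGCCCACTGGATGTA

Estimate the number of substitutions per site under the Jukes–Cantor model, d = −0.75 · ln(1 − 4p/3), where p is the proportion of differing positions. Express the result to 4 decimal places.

0.1650

Differing sites — 5:T/A; 13:C/T; 16:A/C; 27:C/A.
p = 4/27 = 0.148148.
d = −0.75 · ln(1 − (4/3)·0.148148) = −0.75 · ln(0.802469) = −0.75 · (-0.220062) = 0.1650.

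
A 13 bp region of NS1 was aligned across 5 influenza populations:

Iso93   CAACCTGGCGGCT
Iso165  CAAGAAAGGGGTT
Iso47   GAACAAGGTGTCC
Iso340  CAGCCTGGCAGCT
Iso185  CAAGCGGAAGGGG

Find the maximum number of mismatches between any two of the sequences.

Pairwise Hamming distances:
  Iso93 vs Iso165: 6
  Iso93 vs Iso47: 6
  Iso93 vs Iso340: 2
  Iso93 vs Iso185: 6
  Iso165 vs Iso47: 7
  Iso165 vs Iso340: 8
  Iso165 vs Iso185: 7
  Iso47 vs Iso340: 8
  Iso47 vs Iso185: 9
  Iso340 vs Iso185: 8
The largest is 9, between Iso47 and Iso185.

9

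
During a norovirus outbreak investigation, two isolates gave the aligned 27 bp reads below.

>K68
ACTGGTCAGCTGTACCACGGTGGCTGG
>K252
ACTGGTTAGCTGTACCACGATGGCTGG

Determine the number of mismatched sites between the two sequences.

2

Differing sites — 7:C/T; 20:G/A.
That gives 2 mismatches out of 27 aligned sites, so the Hamming distance is 2.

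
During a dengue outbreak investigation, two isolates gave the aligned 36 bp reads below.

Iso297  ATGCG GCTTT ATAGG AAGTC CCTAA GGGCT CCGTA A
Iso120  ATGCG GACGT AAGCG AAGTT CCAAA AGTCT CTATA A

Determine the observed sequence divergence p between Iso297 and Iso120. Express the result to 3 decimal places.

0.333

The sequences differ at positions 7 (C/A), 8 (T/C), 9 (T/G), 12 (T/A), 13 (A/G), 14 (G/C), 20 (C/T), 23 (T/A), 26 (G/A), 28 (G/T), 32 (C/T), 33 (G/A).
There are 12 differences over 36 sites, so p = 12/36 = 0.333.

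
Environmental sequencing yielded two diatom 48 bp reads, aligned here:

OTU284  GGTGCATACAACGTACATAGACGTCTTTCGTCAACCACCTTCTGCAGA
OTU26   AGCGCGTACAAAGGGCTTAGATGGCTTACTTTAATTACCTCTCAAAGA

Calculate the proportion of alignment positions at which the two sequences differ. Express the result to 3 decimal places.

0.396

Differing sites — 1:G/A; 3:T/C; 6:A/G; 12:C/A; 14:T/G; 15:A/G; 17:A/T; 22:C/T; 24:T/G; 28:T/A; 30:G/T; 32:C/T; 35:C/T; 36:C/T; 41:T/C; 42:C/T; 43:T/C; 44:G/A; 45:C/A.
There are 19 differences over 48 sites, so p = 19/48 = 0.396.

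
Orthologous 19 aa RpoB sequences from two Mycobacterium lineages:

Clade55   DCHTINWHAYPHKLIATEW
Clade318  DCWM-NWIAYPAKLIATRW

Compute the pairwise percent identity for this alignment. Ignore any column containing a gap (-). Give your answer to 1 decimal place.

Excluding the 1 gap column leaves 18 comparable sites.
Differing sites — 3:H/W; 4:T/M; 8:H/I; 12:H/A; 18:E/R.
13 of the 18 comparable sites match, so the percent identity is 13/18 × 100 = 72.2%.

72.2%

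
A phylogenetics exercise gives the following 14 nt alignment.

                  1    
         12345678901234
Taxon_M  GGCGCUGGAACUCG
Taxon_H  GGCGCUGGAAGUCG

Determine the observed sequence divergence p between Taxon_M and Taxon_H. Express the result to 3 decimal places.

0.071

Differing sites — 11:C/G.
There are 1 differences over 14 sites, so p = 1/14 = 0.071.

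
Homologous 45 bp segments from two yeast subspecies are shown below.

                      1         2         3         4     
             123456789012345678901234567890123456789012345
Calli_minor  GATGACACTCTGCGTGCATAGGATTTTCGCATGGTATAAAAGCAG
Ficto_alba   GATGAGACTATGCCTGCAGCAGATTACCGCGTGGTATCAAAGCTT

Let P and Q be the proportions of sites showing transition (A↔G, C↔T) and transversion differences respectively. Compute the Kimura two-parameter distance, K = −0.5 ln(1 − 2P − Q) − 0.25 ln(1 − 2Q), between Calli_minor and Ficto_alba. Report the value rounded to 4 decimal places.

Differing sites — 6:C/G (Tv); 10:C/A (Tv); 14:G/C (Tv); 19:T/G (Tv); 20:A/C (Tv); 21:G/A (Ti); 26:T/A (Tv); 27:T/C (Ti); 31:A/G (Ti); 38:A/C (Tv); 44:A/T (Tv); 45:G/T (Tv).
Of the 12 differences, 3 transitions and 9 transversions over 45 sites: P = 3/45 = 0.066667, Q = 9/45 = 0.200000.
d = −0.5·ln(0.666666) − 0.25·ln(0.600000) = −0.5·(-0.405466) − 0.25·(-0.510826) = 0.3304.

0.3304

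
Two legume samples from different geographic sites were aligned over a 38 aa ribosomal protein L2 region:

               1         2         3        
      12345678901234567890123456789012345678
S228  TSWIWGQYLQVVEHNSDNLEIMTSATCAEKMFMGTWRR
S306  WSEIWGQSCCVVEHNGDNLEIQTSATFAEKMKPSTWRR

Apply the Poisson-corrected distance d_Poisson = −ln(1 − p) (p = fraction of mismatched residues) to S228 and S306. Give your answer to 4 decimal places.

The sequences differ at positions 1 (T/W), 3 (W/E), 8 (Y/S), 9 (L/C), 10 (Q/C), 16 (S/G), 22 (M/Q), 27 (C/F), 32 (F/K), 33 (M/P), 34 (G/S).
p = 11/38 = 0.289474.
d = −ln(1 − 0.289474) = −ln(0.710526) = 0.3417.

0.3417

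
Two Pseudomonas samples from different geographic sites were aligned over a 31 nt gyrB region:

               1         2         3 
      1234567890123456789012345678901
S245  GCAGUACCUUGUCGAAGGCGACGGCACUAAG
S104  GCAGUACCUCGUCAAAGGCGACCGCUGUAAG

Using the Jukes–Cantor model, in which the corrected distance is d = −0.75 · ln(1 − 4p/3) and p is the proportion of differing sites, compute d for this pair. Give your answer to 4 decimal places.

Mismatches occur at site 10 (U/C), site 14 (G/A), site 23 (G/C), site 26 (A/U), site 27 (C/G).
p = 5/31 = 0.161290.
d = −0.75 · ln(1 − (4/3)·0.161290) = −0.75 · ln(0.784947) = −0.75 · (-0.242139) = 0.1816.

0.1816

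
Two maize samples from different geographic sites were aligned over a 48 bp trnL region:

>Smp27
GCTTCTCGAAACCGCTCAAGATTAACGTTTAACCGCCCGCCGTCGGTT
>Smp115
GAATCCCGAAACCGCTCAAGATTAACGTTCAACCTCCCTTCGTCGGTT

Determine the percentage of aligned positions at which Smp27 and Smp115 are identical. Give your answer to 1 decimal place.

85.4%

The sequences differ at positions 2 (C/A), 3 (T/A), 6 (T/C), 30 (T/C), 35 (G/T), 39 (G/T), 40 (C/T).
41 of the 48 sites match, so the percent identity is 41/48 × 100 = 85.4%.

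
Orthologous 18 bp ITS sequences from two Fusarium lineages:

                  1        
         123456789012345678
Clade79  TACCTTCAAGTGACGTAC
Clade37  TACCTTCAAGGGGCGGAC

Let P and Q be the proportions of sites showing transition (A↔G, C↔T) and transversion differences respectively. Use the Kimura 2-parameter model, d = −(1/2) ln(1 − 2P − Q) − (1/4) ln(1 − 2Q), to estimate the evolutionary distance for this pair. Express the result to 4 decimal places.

0.1885

The sequences differ at positions 11 (T/G, transversion), 13 (A/G, transition), 16 (T/G, transversion).
Of the 3 differences, 1 transition and 2 transversions over 18 sites: P = 1/18 = 0.055556, Q = 2/18 = 0.111111.
d = −0.5·ln(0.777777) − 0.25·ln(0.777778) = −0.5·(-0.251315) − 0.25·(-0.251314) = 0.1885.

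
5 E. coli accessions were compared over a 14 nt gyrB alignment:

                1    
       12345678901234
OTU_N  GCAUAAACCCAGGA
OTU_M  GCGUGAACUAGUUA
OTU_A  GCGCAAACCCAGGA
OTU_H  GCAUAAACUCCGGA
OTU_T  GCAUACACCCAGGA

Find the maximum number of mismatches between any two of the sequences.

8

Pairwise Hamming distances:
  OTU_N vs OTU_M: 7
  OTU_N vs OTU_A: 2
  OTU_N vs OTU_H: 2
  OTU_N vs OTU_T: 1
  OTU_M vs OTU_A: 7
  OTU_M vs OTU_H: 6
  OTU_M vs OTU_T: 8
  OTU_A vs OTU_H: 4
  OTU_A vs OTU_T: 3
  OTU_H vs OTU_T: 3
The largest is 8, between OTU_M and OTU_T.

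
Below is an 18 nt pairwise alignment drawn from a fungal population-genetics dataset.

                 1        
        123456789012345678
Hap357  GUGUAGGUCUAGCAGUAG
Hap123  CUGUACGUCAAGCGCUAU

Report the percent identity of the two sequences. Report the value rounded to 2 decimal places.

66.67%

The sequences differ at positions 1 (G/C), 6 (G/C), 10 (U/A), 14 (A/G), 15 (G/C), 18 (G/U).
12 of the 18 sites match, so the percent identity is 12/18 × 100 = 66.67%.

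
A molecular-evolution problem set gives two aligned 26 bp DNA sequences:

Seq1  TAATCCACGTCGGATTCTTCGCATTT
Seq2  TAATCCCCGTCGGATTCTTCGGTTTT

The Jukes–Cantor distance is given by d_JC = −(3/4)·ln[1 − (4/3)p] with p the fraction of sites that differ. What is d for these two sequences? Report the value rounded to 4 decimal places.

Differing sites — 7:A/C; 22:C/G; 23:A/T.
p = 3/26 = 0.115385.
d = −0.75 · ln(1 − (4/3)·0.115385) = −0.75 · ln(0.846153) = −0.75 · (-0.167055) = 0.1253.

0.1253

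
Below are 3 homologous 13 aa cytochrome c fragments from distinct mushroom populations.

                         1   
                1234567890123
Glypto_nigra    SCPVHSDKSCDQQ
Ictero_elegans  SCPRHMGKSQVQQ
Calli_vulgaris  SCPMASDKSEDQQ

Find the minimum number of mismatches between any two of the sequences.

Pairwise Hamming distances:
  Glypto_nigra vs Ictero_elegans: 5
  Glypto_nigra vs Calli_vulgaris: 3
  Ictero_elegans vs Calli_vulgaris: 6
The smallest is 3, between Glypto_nigra and Calli_vulgaris.

3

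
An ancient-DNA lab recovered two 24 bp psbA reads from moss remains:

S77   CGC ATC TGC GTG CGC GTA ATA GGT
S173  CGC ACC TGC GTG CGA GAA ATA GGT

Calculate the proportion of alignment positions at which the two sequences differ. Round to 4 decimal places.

0.1250

Differing sites — 5:T/C; 15:C/A; 17:T/A.
There are 3 differences over 24 sites, so p = 3/24 = 0.1250.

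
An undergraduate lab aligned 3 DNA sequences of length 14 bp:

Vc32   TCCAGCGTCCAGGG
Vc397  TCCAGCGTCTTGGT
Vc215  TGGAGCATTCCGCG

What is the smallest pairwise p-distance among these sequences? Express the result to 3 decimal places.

0.214

Pairwise Hamming distances:
  Vc32 vs Vc397: 3
  Vc32 vs Vc215: 6
  Vc397 vs Vc215: 8
The smallest is 3 mismatches, between Vc32 and Vc397; p = 3/14 = 0.214.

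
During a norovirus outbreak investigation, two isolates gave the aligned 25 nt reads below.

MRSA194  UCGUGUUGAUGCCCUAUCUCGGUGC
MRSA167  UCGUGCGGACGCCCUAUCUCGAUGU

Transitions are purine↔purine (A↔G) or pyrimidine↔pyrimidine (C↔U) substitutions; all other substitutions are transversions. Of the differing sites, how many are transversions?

1

Mismatches occur at site 6 (U/C, transition), site 7 (U/G, transversion), site 10 (U/C, transition), site 22 (G/A, transition), site 25 (C/U, transition).
Of the 5 differences, 4 transitions and 1 transversion, so the answer is 1.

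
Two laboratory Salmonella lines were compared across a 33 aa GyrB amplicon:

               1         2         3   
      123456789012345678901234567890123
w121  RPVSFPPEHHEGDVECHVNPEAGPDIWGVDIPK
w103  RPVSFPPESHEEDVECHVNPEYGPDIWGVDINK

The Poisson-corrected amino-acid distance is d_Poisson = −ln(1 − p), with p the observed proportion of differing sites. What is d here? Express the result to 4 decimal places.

Mismatches occur at site 9 (H→S), site 12 (G→E), site 22 (A→Y), site 32 (P→N).
p = 4/33 = 0.121212.
d = −ln(1 − 0.121212) = −ln(0.878788) = 0.1292.

0.1292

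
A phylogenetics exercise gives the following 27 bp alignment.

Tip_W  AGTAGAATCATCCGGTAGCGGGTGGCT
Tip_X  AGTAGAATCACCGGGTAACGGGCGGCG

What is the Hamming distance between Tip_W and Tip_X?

Differing sites — 11:T/C; 13:C/G; 18:G/A; 23:T/C; 27:T/G.
That gives 5 mismatches out of 27 aligned sites, so the Hamming distance is 5.

5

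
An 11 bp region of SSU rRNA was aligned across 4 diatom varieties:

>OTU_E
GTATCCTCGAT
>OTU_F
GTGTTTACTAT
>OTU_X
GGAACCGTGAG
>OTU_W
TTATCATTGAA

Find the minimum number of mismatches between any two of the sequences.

4

Pairwise Hamming distances:
  OTU_E vs OTU_F: 5
  OTU_E vs OTU_X: 5
  OTU_E vs OTU_W: 4
  OTU_F vs OTU_X: 9
  OTU_F vs OTU_W: 8
  OTU_X vs OTU_W: 6
The smallest is 4, between OTU_E and OTU_W.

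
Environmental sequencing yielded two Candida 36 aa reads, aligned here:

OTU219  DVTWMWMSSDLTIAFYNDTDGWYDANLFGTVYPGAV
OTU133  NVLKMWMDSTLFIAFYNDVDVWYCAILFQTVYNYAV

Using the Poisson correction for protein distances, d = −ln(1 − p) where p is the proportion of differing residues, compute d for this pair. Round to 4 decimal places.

The sequences differ at positions 1 (D/N), 3 (T/L), 4 (W/K), 8 (S/D), 10 (D/T), 12 (T/F), 19 (T/V), 21 (G/V), 24 (D/C), 26 (N/I), 29 (G/Q), 33 (P/N), 34 (G/Y).
p = 13/36 = 0.361111.
d = −ln(1 − 0.361111) = −ln(0.638889) = 0.4480.

0.4480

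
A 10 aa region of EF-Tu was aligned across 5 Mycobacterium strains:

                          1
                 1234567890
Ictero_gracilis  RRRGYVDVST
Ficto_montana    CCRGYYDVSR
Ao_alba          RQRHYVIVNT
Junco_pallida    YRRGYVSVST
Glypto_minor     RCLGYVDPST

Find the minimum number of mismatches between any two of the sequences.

2

Pairwise Hamming distances:
  Ictero_gracilis vs Ficto_montana: 4
  Ictero_gracilis vs Ao_alba: 4
  Ictero_gracilis vs Junco_pallida: 2
  Ictero_gracilis vs Glypto_minor: 3
  Ficto_montana vs Ao_alba: 7
  Ficto_montana vs Junco_pallida: 5
  Ficto_montana vs Glypto_minor: 5
  Ao_alba vs Junco_pallida: 5
  Ao_alba vs Glypto_minor: 6
  Junco_pallida vs Glypto_minor: 5
The smallest is 2, between Ictero_gracilis and Junco_pallida.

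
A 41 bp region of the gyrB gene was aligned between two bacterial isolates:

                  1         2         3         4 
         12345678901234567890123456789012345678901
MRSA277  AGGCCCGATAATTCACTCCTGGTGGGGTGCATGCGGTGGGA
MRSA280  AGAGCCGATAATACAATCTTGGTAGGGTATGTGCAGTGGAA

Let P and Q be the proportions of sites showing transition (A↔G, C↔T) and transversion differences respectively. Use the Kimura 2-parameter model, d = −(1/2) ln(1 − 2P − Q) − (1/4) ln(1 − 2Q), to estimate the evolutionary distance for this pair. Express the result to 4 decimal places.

0.3508

Mismatches occur at site 3 (G→A, transition), site 4 (C→G, transversion), site 13 (T→A, transversion), site 16 (C→A, transversion), site 19 (C→T, transition), site 24 (G→A, transition), site 29 (G→A, transition), site 30 (C→T, transition), site 31 (A→G, transition), site 35 (G→A, transition), site 40 (G→A, transition).
Of the 11 differences, 8 transitions and 3 transversions over 41 sites: P = 8/41 = 0.195122, Q = 3/41 = 0.073171.
d = −0.5·ln(0.536585) − 0.25·ln(0.853658) = −0.5·(-0.622530) − 0.25·(-0.158225) = 0.3508.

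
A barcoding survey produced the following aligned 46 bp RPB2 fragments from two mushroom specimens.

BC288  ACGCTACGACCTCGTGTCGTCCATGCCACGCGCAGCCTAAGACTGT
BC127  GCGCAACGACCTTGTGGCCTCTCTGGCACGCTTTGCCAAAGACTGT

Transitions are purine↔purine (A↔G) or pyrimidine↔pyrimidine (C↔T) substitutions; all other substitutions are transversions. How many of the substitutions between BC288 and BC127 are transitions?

4

Differing sites — 1:A/G (Ti); 5:T/A (Tv); 13:C/T (Ti); 17:T/G (Tv); 19:G/C (Tv); 22:C/T (Ti); 23:A/C (Tv); 26:C/G (Tv); 32:G/T (Tv); 33:C/T (Ti); 34:A/T (Tv); 38:T/A (Tv).
Of the 12 differences, 4 transitions and 8 transversions, so the answer is 4.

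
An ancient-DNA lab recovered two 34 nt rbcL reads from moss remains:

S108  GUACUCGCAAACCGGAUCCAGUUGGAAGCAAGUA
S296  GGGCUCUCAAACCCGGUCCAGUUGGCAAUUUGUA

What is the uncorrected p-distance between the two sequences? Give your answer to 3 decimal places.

0.294

The sequences differ at positions 2 (U/G), 3 (A/G), 7 (G/U), 14 (G/C), 16 (A/G), 26 (A/C), 28 (G/A), 29 (C/U), 30 (A/U), 31 (A/U).
There are 10 differences over 34 sites, so p = 10/34 = 0.294.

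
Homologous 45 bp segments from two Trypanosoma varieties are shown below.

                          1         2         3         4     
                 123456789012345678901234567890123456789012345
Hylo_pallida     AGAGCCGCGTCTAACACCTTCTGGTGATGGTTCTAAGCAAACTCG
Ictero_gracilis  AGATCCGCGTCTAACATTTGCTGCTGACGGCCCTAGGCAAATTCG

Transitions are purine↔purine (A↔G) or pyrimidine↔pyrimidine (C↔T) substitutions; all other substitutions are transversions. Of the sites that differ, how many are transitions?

The sequences differ at positions 4 (G/T, transversion), 17 (C/T, transition), 18 (C/T, transition), 20 (T/G, transversion), 24 (G/C, transversion), 28 (T/C, transition), 31 (T/C, transition), 32 (T/C, transition), 36 (A/G, transition), 42 (C/T, transition).
Of the 10 differences, 7 transitions and 3 transversions, so the answer is 7.

7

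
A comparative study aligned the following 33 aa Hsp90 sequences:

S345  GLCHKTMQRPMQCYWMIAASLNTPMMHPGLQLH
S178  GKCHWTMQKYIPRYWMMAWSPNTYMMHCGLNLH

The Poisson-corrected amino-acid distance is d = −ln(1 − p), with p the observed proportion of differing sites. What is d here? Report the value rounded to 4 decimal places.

Differing sites — 2:L/K; 5:K/W; 9:R/K; 10:P/Y; 11:M/I; 12:Q/P; 13:C/R; 17:I/M; 19:A/W; 21:L/P; 24:P/Y; 28:P/C; 31:Q/N.
p = 13/33 = 0.393939.
d = −ln(1 − 0.393939) = −ln(0.606061) = 0.5008.

0.5008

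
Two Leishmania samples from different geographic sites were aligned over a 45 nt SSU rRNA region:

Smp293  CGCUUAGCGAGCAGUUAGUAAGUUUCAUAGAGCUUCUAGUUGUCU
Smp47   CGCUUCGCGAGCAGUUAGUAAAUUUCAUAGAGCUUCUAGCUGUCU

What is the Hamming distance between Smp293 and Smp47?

The sequences differ at positions 6 (A/C), 22 (G/A), 40 (U/C).
That gives 3 mismatches out of 45 aligned sites, so the Hamming distance is 3.

3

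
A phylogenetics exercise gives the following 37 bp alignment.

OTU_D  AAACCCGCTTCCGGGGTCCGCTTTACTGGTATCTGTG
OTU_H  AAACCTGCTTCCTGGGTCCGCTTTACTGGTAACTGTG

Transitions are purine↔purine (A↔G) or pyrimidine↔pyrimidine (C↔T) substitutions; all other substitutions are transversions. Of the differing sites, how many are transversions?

2

Mismatches occur at site 6 (C/T, transition), site 13 (G/T, transversion), site 32 (T/A, transversion).
Of the 3 differences, 1 transition and 2 transversions, so the answer is 2.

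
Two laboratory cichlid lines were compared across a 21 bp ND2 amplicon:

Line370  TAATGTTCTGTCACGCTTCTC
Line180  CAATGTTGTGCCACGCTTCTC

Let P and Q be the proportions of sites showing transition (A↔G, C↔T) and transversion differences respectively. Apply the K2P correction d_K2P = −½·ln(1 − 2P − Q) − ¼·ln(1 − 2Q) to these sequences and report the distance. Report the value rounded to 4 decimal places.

0.1610

Mismatches occur at site 1 (T↔C, transition), site 8 (C↔G, transversion), site 11 (T↔C, transition).
Of the 3 differences, 2 transitions and 1 transversion over 21 sites: P = 2/21 = 0.095238, Q = 1/21 = 0.047619.
d = −0.5·ln(0.761905) − 0.25·ln(0.904762) = −0.5·(-0.271933) − 0.25·(-0.100083) = 0.1610.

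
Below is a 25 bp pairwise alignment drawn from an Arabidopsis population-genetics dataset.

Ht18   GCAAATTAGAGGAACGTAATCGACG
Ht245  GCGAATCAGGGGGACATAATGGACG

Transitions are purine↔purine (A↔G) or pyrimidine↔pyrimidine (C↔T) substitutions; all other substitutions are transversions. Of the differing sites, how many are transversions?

1

The sequences differ at positions 3 (A/G, transition), 7 (T/C, transition), 10 (A/G, transition), 13 (A/G, transition), 16 (G/A, transition), 21 (C/G, transversion).
Of the 6 differences, 5 transitions and 1 transversion, so the answer is 1.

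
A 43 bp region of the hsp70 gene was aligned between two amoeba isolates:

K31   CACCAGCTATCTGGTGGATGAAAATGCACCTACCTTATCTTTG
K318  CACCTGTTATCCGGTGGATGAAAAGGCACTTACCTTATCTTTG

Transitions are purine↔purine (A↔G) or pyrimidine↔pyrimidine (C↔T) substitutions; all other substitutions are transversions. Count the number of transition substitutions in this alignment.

3

Differing sites — 5:A/T (Tv); 7:C/T (Ti); 12:T/C (Ti); 25:T/G (Tv); 30:C/T (Ti).
Of the 5 differences, 3 transitions and 2 transversions, so the answer is 3.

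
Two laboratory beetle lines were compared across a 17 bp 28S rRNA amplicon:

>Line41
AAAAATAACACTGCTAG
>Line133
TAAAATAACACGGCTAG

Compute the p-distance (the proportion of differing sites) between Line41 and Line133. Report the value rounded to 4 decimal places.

0.1176

Mismatches occur at site 1 (A→T), site 12 (T→G).
There are 2 differences over 17 sites, so p = 2/17 = 0.1176.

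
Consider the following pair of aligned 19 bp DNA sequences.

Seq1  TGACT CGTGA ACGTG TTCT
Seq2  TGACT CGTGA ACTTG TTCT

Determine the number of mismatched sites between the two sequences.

The sequences differ at position 13 (G/T).
That gives 1 mismatch out of 19 aligned sites, so the Hamming distance is 1.

1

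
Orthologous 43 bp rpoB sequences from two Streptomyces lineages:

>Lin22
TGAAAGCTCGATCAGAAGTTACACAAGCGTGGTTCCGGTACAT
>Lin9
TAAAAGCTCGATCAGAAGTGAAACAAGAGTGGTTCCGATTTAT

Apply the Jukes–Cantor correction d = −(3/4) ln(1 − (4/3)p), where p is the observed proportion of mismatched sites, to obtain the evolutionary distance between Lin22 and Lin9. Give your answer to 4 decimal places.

Mismatches occur at site 2 (G↔A), site 20 (T↔G), site 22 (C↔A), site 28 (C↔A), site 38 (G↔A), site 40 (A↔T), site 41 (C↔T).
p = 7/43 = 0.162791.
d = −0.75 · ln(1 − (4/3)·0.162791) = −0.75 · ln(0.782945) = −0.75 · (-0.244693) = 0.1835.

0.1835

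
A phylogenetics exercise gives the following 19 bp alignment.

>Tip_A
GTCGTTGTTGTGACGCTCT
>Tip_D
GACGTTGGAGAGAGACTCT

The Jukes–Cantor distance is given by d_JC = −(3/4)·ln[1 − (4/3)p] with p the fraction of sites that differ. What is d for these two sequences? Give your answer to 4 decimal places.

0.4099

Mismatches occur at site 2 (T↔A), site 8 (T↔G), site 9 (T↔A), site 11 (T↔A), site 14 (C↔G), site 15 (G↔A).
p = 6/19 = 0.315789.
d = −0.75 · ln(1 − (4/3)·0.315789) = −0.75 · ln(0.578948) = −0.75 · (-0.546543) = 0.4099.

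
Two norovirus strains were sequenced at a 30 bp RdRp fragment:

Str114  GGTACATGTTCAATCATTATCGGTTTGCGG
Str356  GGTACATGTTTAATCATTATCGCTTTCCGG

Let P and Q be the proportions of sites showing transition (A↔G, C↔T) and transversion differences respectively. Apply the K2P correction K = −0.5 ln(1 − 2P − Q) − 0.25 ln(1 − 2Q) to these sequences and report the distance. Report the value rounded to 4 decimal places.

0.1073

Mismatches occur at site 11 (C/T, transition), site 23 (G/C, transversion), site 27 (G/C, transversion).
Of the 3 differences, 1 transition and 2 transversions over 30 sites: P = 1/30 = 0.033333, Q = 2/30 = 0.066667.
d = −0.5·ln(0.866667) − 0.25·ln(0.866666) = −0.5·(-0.143100) − 0.25·(-0.143102) = 0.1073.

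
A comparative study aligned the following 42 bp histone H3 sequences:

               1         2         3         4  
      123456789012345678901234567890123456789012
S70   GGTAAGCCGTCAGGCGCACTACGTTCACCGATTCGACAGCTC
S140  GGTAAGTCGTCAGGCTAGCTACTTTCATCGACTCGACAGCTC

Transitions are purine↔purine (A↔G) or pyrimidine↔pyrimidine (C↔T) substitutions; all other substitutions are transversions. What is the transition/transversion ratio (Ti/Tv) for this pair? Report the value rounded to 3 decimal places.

1.333

Mismatches occur at site 7 (C/T, transition), site 16 (G/T, transversion), site 17 (C/A, transversion), site 18 (A/G, transition), site 23 (G/T, transversion), site 28 (C/T, transition), site 32 (T/C, transition).
Of the 7 differences, 4 transitions and 3 transversions, so Ti/Tv = 4/3 = 1.333.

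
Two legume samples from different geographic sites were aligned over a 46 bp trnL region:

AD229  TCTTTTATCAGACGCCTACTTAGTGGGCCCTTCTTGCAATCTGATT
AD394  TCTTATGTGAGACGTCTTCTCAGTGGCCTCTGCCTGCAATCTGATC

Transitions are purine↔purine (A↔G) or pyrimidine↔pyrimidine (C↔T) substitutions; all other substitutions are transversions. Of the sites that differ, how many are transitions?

6

Differing sites — 5:T/A (Tv); 7:A/G (Ti); 9:C/G (Tv); 15:C/T (Ti); 18:A/T (Tv); 21:T/C (Ti); 27:G/C (Tv); 29:C/T (Ti); 32:T/G (Tv); 34:T/C (Ti); 46:T/C (Ti).
Of the 11 differences, 6 transitions and 5 transversions, so the answer is 6.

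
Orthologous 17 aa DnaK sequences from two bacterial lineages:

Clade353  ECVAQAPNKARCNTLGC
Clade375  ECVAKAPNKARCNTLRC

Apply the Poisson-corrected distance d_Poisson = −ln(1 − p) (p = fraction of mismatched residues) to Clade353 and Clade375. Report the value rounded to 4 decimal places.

0.1252

Differing sites — 5:Q/K; 16:G/R.
p = 2/17 = 0.117647.
d = −ln(1 − 0.117647) = −ln(0.882353) = 0.1252.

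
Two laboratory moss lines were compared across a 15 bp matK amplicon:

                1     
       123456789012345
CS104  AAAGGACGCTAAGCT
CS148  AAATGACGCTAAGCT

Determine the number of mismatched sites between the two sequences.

1

A single mismatch occurs at site 4 (G→T).
That gives 1 mismatch out of 15 aligned sites, so the Hamming distance is 1.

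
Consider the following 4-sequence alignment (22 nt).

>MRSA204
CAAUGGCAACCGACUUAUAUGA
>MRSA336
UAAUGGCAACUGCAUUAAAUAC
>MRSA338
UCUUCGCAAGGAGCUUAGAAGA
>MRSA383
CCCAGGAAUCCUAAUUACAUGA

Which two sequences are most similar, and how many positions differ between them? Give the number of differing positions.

Pairwise Hamming distances:
  MRSA204 vs MRSA336: 7
  MRSA204 vs MRSA338: 10
  MRSA204 vs MRSA383: 8
  MRSA336 vs MRSA338: 12
  MRSA336 vs MRSA383: 12
  MRSA338 vs MRSA383: 13
The smallest is 7, between MRSA204 and MRSA336.

7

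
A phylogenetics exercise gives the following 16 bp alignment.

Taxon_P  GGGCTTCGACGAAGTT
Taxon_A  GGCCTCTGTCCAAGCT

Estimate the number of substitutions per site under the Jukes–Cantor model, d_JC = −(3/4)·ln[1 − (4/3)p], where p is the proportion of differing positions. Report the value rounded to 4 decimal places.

0.5199

Mismatches occur at site 3 (G→C), site 6 (T→C), site 7 (C→T), site 9 (A→T), site 11 (G→C), site 15 (T→C).
p = 6/16 = 0.375000.
d = −0.75 · ln(1 − (4/3)·0.375000) = −0.75 · ln(0.500000) = −0.75 · (-0.693147) = 0.5199.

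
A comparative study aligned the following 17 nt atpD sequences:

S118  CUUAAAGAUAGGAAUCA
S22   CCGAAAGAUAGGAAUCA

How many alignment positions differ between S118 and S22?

2

Mismatches occur at site 2 (U→C), site 3 (U→G).
That gives 2 mismatches out of 17 aligned sites, so the Hamming distance is 2.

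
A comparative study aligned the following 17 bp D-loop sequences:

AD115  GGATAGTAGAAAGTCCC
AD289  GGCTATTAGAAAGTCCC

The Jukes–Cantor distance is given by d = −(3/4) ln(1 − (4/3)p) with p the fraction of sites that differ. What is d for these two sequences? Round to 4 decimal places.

0.1280

The sequences differ at positions 3 (A/C), 6 (G/T).
p = 2/17 = 0.117647.
d = −0.75 · ln(1 − (4/3)·0.117647) = −0.75 · ln(0.843137) = −0.75 · (-0.170626) = 0.1280.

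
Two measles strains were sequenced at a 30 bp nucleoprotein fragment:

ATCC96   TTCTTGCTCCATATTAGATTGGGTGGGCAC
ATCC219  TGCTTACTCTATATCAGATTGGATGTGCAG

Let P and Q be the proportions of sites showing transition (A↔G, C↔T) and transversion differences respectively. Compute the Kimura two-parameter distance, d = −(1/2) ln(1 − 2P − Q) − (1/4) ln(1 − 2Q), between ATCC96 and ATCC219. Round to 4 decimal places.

Differing sites — 2:T/G (Tv); 6:G/A (Ti); 10:C/T (Ti); 15:T/C (Ti); 23:G/A (Ti); 26:G/T (Tv); 30:C/G (Tv).
Of the 7 differences, 4 transitions and 3 transversions over 30 sites: P = 4/30 = 0.133333, Q = 3/30 = 0.100000.
d = −0.5·ln(0.633334) − 0.25·ln(0.800000) = −0.5·(-0.456757) − 0.25·(-0.223144) = 0.2842.

0.2842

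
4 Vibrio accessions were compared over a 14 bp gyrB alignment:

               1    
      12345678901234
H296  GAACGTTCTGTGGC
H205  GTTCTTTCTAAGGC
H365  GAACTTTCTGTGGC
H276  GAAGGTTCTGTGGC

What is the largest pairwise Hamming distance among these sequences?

6

Pairwise Hamming distances:
  H296 vs H205: 5
  H296 vs H365: 1
  H296 vs H276: 1
  H205 vs H365: 4
  H205 vs H276: 6
  H365 vs H276: 2
The largest is 6, between H205 and H276.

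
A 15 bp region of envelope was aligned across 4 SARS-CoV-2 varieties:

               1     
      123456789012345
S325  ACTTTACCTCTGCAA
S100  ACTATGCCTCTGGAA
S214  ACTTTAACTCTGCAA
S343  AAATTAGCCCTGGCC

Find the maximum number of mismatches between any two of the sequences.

Pairwise Hamming distances:
  S325 vs S100: 3
  S325 vs S214: 1
  S325 vs S343: 7
  S100 vs S214: 4
  S100 vs S343: 8
  S214 vs S343: 7
The largest is 8, between S100 and S343.

8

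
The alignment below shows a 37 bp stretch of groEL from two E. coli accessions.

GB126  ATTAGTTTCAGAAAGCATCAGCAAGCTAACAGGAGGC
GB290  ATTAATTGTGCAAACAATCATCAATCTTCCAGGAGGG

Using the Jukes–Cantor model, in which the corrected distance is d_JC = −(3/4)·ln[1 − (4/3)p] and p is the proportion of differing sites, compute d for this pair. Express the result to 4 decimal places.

0.4248

The sequences differ at positions 5 (G/A), 8 (T/G), 9 (C/T), 10 (A/G), 11 (G/C), 15 (G/C), 16 (C/A), 21 (G/T), 25 (G/T), 28 (A/T), 29 (A/C), 37 (C/G).
p = 12/37 = 0.324324.
d = −0.75 · ln(1 − (4/3)·0.324324) = −0.75 · ln(0.567568) = −0.75 · (-0.566395) = 0.4248.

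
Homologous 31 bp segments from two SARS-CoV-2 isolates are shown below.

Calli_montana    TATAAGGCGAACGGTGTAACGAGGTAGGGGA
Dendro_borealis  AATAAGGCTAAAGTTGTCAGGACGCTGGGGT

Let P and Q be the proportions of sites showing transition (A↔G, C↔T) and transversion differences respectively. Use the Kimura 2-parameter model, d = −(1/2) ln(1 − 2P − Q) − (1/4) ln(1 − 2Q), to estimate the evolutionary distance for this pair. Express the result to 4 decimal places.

0.4364

Mismatches occur at site 1 (T/A, transversion), site 9 (G/T, transversion), site 12 (C/A, transversion), site 14 (G/T, transversion), site 18 (A/C, transversion), site 20 (C/G, transversion), site 23 (G/C, transversion), site 25 (T/C, transition), site 26 (A/T, transversion), site 31 (A/T, transversion).
Of the 10 differences, 1 transition and 9 transversions over 31 sites: P = 1/31 = 0.032258, Q = 9/31 = 0.290323.
d = −0.5·ln(0.645161) − 0.25·ln(0.419354) = −0.5·(-0.438255) − 0.25·(-0.869040) = 0.4364.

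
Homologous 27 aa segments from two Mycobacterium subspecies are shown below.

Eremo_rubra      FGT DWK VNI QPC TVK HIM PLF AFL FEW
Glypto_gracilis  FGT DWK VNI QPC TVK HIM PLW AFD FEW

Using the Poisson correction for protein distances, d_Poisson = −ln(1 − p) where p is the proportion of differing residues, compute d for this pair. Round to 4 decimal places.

0.0770

Differing sites — 21:F/W; 24:L/D.
p = 2/27 = 0.074074.
d = −ln(1 − 0.074074) = −ln(0.925926) = 0.0770.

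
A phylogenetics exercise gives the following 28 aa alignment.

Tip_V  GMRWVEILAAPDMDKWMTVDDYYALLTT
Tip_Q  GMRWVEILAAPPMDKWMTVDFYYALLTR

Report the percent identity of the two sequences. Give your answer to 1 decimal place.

The sequences differ at positions 12 (D/P), 21 (D/F), 28 (T/R).
25 of the 28 sites match, so the percent identity is 25/28 × 100 = 89.3%.

89.3%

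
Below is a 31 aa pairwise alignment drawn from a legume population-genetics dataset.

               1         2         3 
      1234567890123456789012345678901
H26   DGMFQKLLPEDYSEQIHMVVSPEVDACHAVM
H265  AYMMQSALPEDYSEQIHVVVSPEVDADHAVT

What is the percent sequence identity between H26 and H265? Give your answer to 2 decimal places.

The sequences differ at positions 1 (D/A), 2 (G/Y), 4 (F/M), 6 (K/S), 7 (L/A), 18 (M/V), 27 (C/D), 31 (M/T).
23 of the 31 sites match, so the percent identity is 23/31 × 100 = 74.19%.

74.19%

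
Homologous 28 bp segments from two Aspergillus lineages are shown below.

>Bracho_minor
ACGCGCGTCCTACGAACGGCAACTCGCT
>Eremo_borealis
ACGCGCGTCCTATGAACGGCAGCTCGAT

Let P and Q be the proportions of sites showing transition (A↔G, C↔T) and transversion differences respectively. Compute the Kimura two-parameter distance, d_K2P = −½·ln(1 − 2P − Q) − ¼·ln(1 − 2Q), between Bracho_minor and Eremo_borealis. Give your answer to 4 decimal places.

0.1169

The sequences differ at positions 13 (C/T, transition), 22 (A/G, transition), 27 (C/A, transversion).
Of the 3 differences, 2 transitions and 1 transversion over 28 sites: P = 2/28 = 0.071429, Q = 1/28 = 0.035714.
d = −0.5·ln(0.821428) − 0.25·ln(0.928572) = −0.5·(-0.196711) − 0.25·(-0.074107) = 0.1169.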